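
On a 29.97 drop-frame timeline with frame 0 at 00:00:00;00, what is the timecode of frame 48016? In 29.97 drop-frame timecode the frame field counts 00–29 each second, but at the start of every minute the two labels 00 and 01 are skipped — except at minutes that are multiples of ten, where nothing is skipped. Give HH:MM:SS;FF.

Each 10-minute DF block holds 10 × 60 × 30 − 9 × 2 = 17982 frames. 48016 ÷ 17982 → 2 full blocks, remainder 12052.
Within the partial block the first minute is 1800 frames and each further minute 1798, so 6 further minute boundaries passed. Total skipped labels = 18 × 2 + 2 × 6 = 48.
Non-drop label index = 48016 + 48 = 48064; at 30 labels/s that is 00:26:42:04, i.e. DF 00:26:42;04.

00:26:42;04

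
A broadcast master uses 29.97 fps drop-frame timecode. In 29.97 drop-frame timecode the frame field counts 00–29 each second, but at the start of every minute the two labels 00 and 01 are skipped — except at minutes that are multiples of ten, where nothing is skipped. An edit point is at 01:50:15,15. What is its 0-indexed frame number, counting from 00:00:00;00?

198267

As if non-drop at 30 labels/s: (1 × 3600 + 50 × 60 + 15) × 30 + 15 = 198465.
Minute boundaries passed: 110; those not divisible by 10: 110 − 11 = 99; dropped labels = 2 × 99 = 198.
Actual frame index = 198465 − 198 = 198267.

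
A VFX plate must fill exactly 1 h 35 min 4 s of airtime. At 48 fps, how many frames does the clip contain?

1 h 35 min 4 s = 5704 s.
Frames = 5704 × 48 = 273792.

273792 frames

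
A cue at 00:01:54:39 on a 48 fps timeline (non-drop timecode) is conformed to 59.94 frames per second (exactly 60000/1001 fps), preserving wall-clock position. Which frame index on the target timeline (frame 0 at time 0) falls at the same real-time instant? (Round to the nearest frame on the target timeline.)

frame 6882

Source frame index: (0×3600 + 1×60 + 54) × 48 + 39 = 5511.
Real time: 5511 / (48) = 1837/16 s.
Target frame: (1837/16) × (60000/1001) = 626250/91 ≈ 6881.868 → 6882.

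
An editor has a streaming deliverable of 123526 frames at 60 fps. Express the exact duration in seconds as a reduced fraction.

61763/30 seconds

Running time = 123526 ÷ (60) = 123526 × 1/60 = 61763/30 s.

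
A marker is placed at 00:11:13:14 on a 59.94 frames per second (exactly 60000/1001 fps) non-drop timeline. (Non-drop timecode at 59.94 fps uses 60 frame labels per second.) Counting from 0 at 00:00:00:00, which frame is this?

40394

Total seconds to the label: (0 × 3600 + 11 × 60 + 13) = 673.
Frame index = 673 × 60 + 14 = 40394.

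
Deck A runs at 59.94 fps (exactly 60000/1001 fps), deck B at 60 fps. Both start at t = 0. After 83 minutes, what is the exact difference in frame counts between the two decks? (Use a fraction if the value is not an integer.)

298800/1001 frames

83 min = 4980 s.
A emits 60000/1001 × 4980 = 298800000/1001 frames; B emits 60 × 4980 = 298800.
Difference = 298800/1001 frames (≈ 298.5015); B is ahead of A.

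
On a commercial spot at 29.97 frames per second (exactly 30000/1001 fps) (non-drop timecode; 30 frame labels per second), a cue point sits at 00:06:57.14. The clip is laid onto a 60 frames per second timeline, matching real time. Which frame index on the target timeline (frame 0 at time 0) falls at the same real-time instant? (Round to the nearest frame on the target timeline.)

frame 25073

Source frame index: (0×3600 + 6×60 + 57) × 30 + 14 = 12524.
Real time: 12524 / (30000/1001) = 3134131/7500 s.
Target frame: (3134131/7500) × (60) = 3134131/125 ≈ 25073.048 → 25073.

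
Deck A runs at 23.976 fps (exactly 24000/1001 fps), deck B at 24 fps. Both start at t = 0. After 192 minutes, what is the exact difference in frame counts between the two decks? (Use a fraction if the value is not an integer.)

192 min = 11520 s.
A emits 24000/1001 × 11520 = 276480000/1001 frames; B emits 24 × 11520 = 276480.
Difference = 276480/1001 frames (≈ 276.2038); B is ahead of A.

276480/1001 frames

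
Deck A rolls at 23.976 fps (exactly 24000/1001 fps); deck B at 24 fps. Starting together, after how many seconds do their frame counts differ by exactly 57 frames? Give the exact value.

The gap grows by |24 − 24000/1001| = 24/1001 frames per second.
Time for a 57-frame gap: 57 ÷ (24/1001) = 2377.375 s.

2377.375 seconds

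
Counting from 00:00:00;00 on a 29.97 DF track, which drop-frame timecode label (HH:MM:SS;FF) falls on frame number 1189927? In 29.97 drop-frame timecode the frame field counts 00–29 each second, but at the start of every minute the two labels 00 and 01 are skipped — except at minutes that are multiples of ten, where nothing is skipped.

11:01:43;27

Ten DF minutes hold 17982 frames, so frame 1189927 lies in block 66 (frames 1186812–1204793) with 3115 frames into that block.
The block's first minute is 1800 frames and the rest 1798 each; 3115 frames reaches minute 1, so 66 × 18 + 1 × 2 = 1190 labels have been skipped so far.
Adding those back, label number 1189927 + 1190 = 1191117 at 30 labels/s is 39703 s + 27 f = 11 h 1 min 43 s frame 27, i.e. 11:01:43;27.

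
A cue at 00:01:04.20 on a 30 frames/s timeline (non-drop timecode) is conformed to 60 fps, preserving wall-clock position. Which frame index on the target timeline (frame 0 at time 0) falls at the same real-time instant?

Source frame index: (0×3600 + 1×60 + 4) × 30 + 20 = 1940.
Real time: 1940 / (30) = 194/3 s.
Target frame: (194/3) × (60) = 3880.

frame 3880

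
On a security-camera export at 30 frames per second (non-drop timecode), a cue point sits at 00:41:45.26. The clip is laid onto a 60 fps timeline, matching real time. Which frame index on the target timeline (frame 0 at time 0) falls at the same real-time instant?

frame 150352

Source frame index: (0×3600 + 41×60 + 45) × 30 + 26 = 75176.
Real time: 75176 / (30) = 37588/15 s.
Target frame: (37588/15) × (60) = 150352.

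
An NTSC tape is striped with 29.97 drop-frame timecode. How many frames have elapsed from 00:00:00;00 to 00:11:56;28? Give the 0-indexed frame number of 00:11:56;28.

As if non-drop at 30 labels/s: (0 × 3600 + 11 × 60 + 56) × 30 + 28 = 21508.
Minute boundaries passed: 11; those not divisible by 10: 11 − 1 = 10; dropped labels = 2 × 10 = 20.
Actual frame index = 21508 − 20 = 21488.

21488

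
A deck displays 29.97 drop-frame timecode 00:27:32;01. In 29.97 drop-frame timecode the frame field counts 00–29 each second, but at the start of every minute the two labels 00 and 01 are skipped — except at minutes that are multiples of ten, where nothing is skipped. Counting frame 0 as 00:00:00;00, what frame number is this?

49511

Complete 10-minute blocks: 2, each 17982 frames → 35964.
Remaining 7 whole minutes in the current block: 1800 + 6 × 1798 = 12588 frames.
Within the current minute: 32 × 30 + 1 − 2 = 959 (labels ;00/;01 skipped at this minute). Total = 35964 + 12588 + 959 = 49511.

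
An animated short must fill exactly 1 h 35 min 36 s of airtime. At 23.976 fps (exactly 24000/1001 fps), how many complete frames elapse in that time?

1 h 35 min 36 s = 5736 s.
Frames = 5736 × 24000/1001 = 137664000/1001 ≈ 137526.4735.
Complete frames: 137526.

137526 frames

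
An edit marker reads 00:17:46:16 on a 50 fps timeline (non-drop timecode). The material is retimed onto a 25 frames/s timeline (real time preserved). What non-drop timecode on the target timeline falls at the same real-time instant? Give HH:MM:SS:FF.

Source frame index: (0×3600 + 17×60 + 46) × 50 + 16 = 53316.
Real time: 53316 / (50) = 26658/25 s.
Target frame: (26658/25) × (25) = 26658.
At 25 labels/s: frame 26658 → 00:17:46:08.

00:17:46:08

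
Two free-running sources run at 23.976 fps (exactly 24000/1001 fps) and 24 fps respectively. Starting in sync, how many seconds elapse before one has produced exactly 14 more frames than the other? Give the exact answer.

The gap grows by |24 − 24000/1001| = 24/1001 frames per second.
Time for a 14-frame gap: 14 ÷ (24/1001) = 7007/12 s.

7007/12 seconds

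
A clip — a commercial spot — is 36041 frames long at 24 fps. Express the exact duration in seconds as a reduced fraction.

Running time = 36041 ÷ (24) = 36041 × 1/24 = 36041/24 s.

36041/24 seconds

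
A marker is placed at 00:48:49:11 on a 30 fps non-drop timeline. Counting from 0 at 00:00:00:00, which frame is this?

frame 87881

Total seconds to the label: (0 × 3600 + 48 × 60 + 49) = 2929.
Frame index = 2929 × 30 + 11 = 87881.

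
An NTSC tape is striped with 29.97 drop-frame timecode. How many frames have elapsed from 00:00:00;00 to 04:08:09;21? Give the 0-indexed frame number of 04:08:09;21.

Complete 10-minute blocks: 24, each 17982 frames → 431568.
Remaining 8 whole minutes in the current block: 1800 + 7 × 1798 = 14386 frames.
Within the current minute: 9 × 30 + 21 − 2 = 289 (labels ;00/;01 skipped at this minute). Total = 431568 + 14386 + 289 = 446243.

446243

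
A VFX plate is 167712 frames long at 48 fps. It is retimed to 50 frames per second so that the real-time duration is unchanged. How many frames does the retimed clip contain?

Target frames = source frames × (target rate / source rate) = 167712 × (50)/(48) = 167712 × 25/24 = 174700.

174700 frames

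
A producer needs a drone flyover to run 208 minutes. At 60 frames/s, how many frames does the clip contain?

208 min = 12480 s.
Frames = 12480 × 60 = 748800.

748800 frames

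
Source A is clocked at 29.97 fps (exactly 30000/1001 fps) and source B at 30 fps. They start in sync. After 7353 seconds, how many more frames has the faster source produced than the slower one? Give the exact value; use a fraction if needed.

220590/1001 frames

A emits 30000/1001 × 7353 = 220590000/1001 frames; B emits 30 × 7353 = 220590.
Difference = 220590/1001 frames (≈ 220.3696); B is ahead of A.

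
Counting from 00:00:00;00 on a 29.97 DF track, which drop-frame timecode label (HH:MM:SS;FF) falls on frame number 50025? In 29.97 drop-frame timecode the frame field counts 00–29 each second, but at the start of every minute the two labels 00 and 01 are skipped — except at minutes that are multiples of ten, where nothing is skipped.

00:27:49;05

Each 10-minute DF block holds 10 × 60 × 30 − 9 × 2 = 17982 frames. 50025 ÷ 17982 → 2 full blocks, remainder 14061.
Within the partial block the first minute is 1800 frames and each further minute 1798, so 7 further minute boundaries passed. Total skipped labels = 18 × 2 + 2 × 7 = 50.
Non-drop label index = 50025 + 50 = 50075; at 30 labels/s that is 00:27:49:05, i.e. DF 00:27:49;05.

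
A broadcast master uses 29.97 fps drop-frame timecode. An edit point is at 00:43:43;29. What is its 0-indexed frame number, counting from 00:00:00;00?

As if non-drop at 30 labels/s: (0 × 3600 + 43 × 60 + 43) × 30 + 29 = 78719.
Minute boundaries passed: 43; those not divisible by 10: 43 − 4 = 39; dropped labels = 2 × 39 = 78.
Actual frame index = 78719 − 78 = 78641.

78641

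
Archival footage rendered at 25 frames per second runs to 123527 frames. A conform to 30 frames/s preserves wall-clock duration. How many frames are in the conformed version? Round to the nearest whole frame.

148232 frames

Frames at target rate = 123527 × (30) / (25) = 741162/5 ≈ 148232.400.
Nearest whole frame: 148232.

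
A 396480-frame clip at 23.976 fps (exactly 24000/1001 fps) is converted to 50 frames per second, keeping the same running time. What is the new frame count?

826826 frames

Target frames = source frames × (target rate / source rate) = 396480 × (50)/(24000/1001) = 396480 × 1001/480 = 826826.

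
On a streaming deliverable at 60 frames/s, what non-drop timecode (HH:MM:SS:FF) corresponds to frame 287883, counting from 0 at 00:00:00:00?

01:19:58:03

287883 ÷ 60 = 4798 full seconds, remainder 3 frames.
4798 s = 1 h 19 min 58 s.
Timecode: 01:19:58:03.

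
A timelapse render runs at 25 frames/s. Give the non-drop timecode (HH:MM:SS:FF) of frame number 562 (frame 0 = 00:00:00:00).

562 ÷ 25 = 22 full seconds, remainder 12 frames.
22 s = 0 h 0 min 22 s.
Timecode: 00:00:22:12.

00:00:22:12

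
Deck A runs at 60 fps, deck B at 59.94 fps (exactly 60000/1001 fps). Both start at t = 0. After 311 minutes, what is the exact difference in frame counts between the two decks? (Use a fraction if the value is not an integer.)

311 min = 18660 s.
A emits 60 × 18660 = 1119600 frames; B emits 60000/1001 × 18660 = 1119600000/1001.
Difference = 1119600/1001 frames (≈ 1118.4815); B is behind A.

1119600/1001 frames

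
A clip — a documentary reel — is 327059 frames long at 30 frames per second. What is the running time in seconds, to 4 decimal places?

10901.9667 seconds

Running time = 327059 × 1/30 = 327059/30 s ≈ 10901.9667 s.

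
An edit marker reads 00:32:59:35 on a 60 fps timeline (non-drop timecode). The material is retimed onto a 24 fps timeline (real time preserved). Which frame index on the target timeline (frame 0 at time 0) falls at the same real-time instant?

Source frame index: (0×3600 + 32×60 + 59) × 60 + 35 = 118775.
Real time: 118775 / (60) = 23755/12 s.
Target frame: (23755/12) × (24) = 47510.

frame 47510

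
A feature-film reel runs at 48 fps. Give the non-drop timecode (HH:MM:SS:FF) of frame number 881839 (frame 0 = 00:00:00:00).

05:06:11:31

881839 ÷ 48 = 18371 full seconds, remainder 31 frames.
18371 s = 5 h 6 min 11 s.
Timecode: 05:06:11:31.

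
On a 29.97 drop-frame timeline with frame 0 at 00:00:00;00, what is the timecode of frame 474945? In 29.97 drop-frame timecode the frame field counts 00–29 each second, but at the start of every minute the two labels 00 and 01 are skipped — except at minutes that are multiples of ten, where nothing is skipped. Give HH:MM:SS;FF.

Each 10-minute DF block holds 10 × 60 × 30 − 9 × 2 = 17982 frames. 474945 ÷ 17982 → 26 full blocks, remainder 7413.
Within the partial block the first minute is 1800 frames and each further minute 1798, so 4 further minute boundaries passed. Total skipped labels = 18 × 26 + 2 × 4 = 476.
Non-drop label index = 474945 + 476 = 475421; at 30 labels/s that is 04:24:07:11, i.e. DF 04:24:07;11.

04:24:07;11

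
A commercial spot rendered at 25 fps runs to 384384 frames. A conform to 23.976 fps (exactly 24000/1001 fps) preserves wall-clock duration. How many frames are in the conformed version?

368640 frames

Target frames = source frames × (target rate / source rate) = 384384 × (24000/1001)/(25) = 384384 × 960/1001 = 368640.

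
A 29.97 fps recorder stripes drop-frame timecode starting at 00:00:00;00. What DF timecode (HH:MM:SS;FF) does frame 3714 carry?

00:02:03;28

Each 10-minute DF block holds 10 × 60 × 30 − 9 × 2 = 17982 frames. 3714 ÷ 17982 → 0 full blocks, remainder 3714.
Within the partial block the first minute is 1800 frames and each further minute 1798, so 2 further minute boundaries passed. Total skipped labels = 18 × 0 + 2 × 2 = 4.
Non-drop label index = 3714 + 4 = 3718; at 30 labels/s that is 00:02:03:28, i.e. DF 00:02:03;28.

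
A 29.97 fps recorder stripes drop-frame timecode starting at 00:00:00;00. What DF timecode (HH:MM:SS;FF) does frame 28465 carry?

Ten DF minutes hold 17982 frames, so frame 28465 lies in block 1 (frames 17982–35963) with 10483 frames into that block.
The block's first minute is 1800 frames and the rest 1798 each; 10483 frames reaches minute 5, so 1 × 18 + 5 × 2 = 28 labels have been skipped so far.
Adding those back, label number 28465 + 28 = 28493 at 30 labels/s is 949 s + 23 f = 0 h 15 min 49 s frame 23, i.e. 00:15:49;23.

00:15:49;23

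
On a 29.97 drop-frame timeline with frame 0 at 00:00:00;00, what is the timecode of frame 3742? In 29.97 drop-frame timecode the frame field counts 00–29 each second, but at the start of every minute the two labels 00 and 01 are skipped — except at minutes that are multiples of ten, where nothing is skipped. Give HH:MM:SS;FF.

00:02:04;26

Ten DF minutes hold 17982 frames, so frame 3742 lies in block 0 (frames 0–17981) with 3742 frames into that block.
The block's first minute is 1800 frames and the rest 1798 each; 3742 frames reaches minute 2, so 0 × 18 + 2 × 2 = 4 labels have been skipped so far.
Adding those back, label number 3742 + 4 = 3746 at 30 labels/s is 124 s + 26 f = 0 h 2 min 4 s frame 26, i.e. 00:02:04;26.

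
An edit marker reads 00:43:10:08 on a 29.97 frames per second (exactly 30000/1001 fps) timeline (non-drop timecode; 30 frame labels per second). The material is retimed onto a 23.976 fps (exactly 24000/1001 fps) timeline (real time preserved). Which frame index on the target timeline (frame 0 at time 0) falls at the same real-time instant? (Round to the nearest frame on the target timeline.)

Source frame index: (0×3600 + 43×60 + 10) × 30 + 8 = 77708.
Real time: 77708 / (30000/1001) = 19446427/7500 s.
Target frame: (19446427/7500) × (24000/1001) = 310832/5 ≈ 62166.400 → 62166.

frame 62166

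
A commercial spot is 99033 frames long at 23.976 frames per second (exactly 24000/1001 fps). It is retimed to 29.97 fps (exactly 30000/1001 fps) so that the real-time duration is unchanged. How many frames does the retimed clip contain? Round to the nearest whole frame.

Frames at target rate = 99033 × (30000/1001) / (24000/1001) = 495165/4 ≈ 123791.250.
Nearest whole frame: 123791.

123791 frames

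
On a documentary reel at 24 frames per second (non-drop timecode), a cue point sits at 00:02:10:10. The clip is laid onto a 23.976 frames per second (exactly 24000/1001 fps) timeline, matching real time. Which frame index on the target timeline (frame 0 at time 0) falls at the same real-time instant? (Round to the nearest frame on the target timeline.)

frame 3127

Source frame index: (0×3600 + 2×60 + 10) × 24 + 10 = 3130.
Real time: 3130 / (24) = 1565/12 s.
Target frame: (1565/12) × (24000/1001) = 3130000/1001 ≈ 3126.873 → 3127.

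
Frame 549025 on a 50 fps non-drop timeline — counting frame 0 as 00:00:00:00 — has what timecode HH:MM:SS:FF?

03:03:00:25

549025 ÷ 50 = 10980 full seconds, remainder 25 frames.
10980 s = 3 h 3 min 0 s.
Timecode: 03:03:00:25.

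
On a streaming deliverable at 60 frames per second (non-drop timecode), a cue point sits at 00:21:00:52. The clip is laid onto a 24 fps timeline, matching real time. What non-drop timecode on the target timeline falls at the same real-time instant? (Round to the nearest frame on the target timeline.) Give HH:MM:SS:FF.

00:21:00:21

Source frame index: (0×3600 + 21×60 + 0) × 60 + 52 = 75652.
Real time: 75652 / (60) = 18913/15 s.
Target frame: (18913/15) × (24) = 151304/5 ≈ 30260.800 → 30261.
At 24 labels/s: frame 30261 → 00:21:00:21.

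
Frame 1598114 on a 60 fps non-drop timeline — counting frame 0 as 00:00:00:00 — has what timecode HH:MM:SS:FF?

07:23:55:14

1598114 ÷ 60 = 26635 full seconds, remainder 14 frames.
26635 s = 7 h 23 min 55 s.
Timecode: 07:23:55:14.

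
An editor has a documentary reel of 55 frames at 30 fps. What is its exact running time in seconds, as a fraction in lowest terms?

11/6 seconds

Running time = 55 ÷ (30) = 55 × 1/30 = 11/6 s.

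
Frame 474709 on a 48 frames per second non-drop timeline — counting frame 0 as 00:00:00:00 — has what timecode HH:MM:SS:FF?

02:44:49:37

474709 ÷ 48 = 9889 full seconds, remainder 37 frames.
9889 s = 2 h 44 min 49 s.
Timecode: 02:44:49:37.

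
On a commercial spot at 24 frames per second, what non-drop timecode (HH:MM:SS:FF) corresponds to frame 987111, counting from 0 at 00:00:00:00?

11:25:29:15

987111 ÷ 24 = 41129 full seconds, remainder 15 frames.
41129 s = 11 h 25 min 29 s.
Timecode: 11:25:29:15.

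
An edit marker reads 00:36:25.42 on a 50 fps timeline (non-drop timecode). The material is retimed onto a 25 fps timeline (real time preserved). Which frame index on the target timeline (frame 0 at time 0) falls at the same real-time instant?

Source frame index: (0×3600 + 36×60 + 25) × 50 + 42 = 109292.
Real time: 109292 / (50) = 54646/25 s.
Target frame: (54646/25) × (25) = 54646.

frame 54646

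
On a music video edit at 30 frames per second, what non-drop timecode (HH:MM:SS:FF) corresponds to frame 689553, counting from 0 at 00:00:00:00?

689553 ÷ 30 = 22985 full seconds, remainder 3 frames.
22985 s = 6 h 23 min 5 s.
Timecode: 06:23:05:03.

06:23:05:03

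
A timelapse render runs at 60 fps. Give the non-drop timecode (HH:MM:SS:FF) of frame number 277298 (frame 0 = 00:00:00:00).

277298 ÷ 60 = 4621 full seconds, remainder 38 frames.
4621 s = 1 h 17 min 1 s.
Timecode: 01:17:01:38.

01:17:01:38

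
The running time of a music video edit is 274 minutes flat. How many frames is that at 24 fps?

394560 frames

274 min = 16440 s.
Frames = 16440 × 24 = 394560.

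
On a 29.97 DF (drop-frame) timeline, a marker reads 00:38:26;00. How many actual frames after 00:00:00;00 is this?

69110

Complete 10-minute blocks: 3, each 17982 frames → 53946.
Remaining 8 whole minutes in the current block: 1800 + 7 × 1798 = 14386 frames.
Within the current minute: 26 × 30 + 0 − 2 = 778 (labels ;00/;01 skipped at this minute). Total = 53946 + 14386 + 778 = 69110.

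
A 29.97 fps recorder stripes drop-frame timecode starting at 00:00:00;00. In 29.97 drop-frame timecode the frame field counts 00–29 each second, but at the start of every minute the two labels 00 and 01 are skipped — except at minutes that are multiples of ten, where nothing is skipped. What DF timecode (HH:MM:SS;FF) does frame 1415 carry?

00:00:47;05

Each 10-minute DF block holds 10 × 60 × 30 − 9 × 2 = 17982 frames. 1415 ÷ 17982 → 0 full blocks, remainder 1415.
Within the partial block the first minute is 1800 frames and each further minute 1798, so 0 further minute boundaries passed. Total skipped labels = 18 × 0 + 2 × 0 = 0.
Non-drop label index = 1415 + 0 = 1415; at 30 labels/s that is 00:00:47:05, i.e. DF 00:00:47;05.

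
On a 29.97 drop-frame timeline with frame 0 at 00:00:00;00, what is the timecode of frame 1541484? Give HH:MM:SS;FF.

Ten DF minutes hold 17982 frames, so frame 1541484 lies in block 85 (frames 1528470–1546451) with 13014 frames into that block.
The block's first minute is 1800 frames and the rest 1798 each; 13014 frames reaches minute 7, so 85 × 18 + 7 × 2 = 1544 labels have been skipped so far.
Adding those back, label number 1541484 + 1544 = 1543028 at 30 labels/s is 51434 s + 8 f = 14 h 17 min 14 s frame 8, i.e. 14:17:14;08.

14:17:14;08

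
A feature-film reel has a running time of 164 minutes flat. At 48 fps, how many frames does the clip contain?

472320 frames

164 min = 9840 s.
Frames = 9840 × 48 = 472320.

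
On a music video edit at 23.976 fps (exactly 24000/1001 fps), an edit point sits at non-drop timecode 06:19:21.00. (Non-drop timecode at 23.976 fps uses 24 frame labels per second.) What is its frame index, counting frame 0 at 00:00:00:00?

Total seconds to the label: (6 × 3600 + 19 × 60 + 21) = 22761.
Frame index = 22761 × 24 + 0 = 546264.

546264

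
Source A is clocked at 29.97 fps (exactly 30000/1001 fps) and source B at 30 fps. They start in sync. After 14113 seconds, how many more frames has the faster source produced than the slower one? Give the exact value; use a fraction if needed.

38490/91 frames

A emits 30000/1001 × 14113 = 38490000/91 frames; B emits 30 × 14113 = 423390.
Difference = 38490/91 frames (≈ 422.9670); B is ahead of A.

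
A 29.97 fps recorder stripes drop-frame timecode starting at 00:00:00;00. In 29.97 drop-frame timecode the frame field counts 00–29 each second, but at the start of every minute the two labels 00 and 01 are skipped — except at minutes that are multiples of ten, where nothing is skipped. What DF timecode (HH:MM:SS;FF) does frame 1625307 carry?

Each 10-minute DF block holds 10 × 60 × 30 − 9 × 2 = 17982 frames. 1625307 ÷ 17982 → 90 full blocks, remainder 6927.
Within the partial block the first minute is 1800 frames and each further minute 1798, so 3 further minute boundaries passed. Total skipped labels = 18 × 90 + 2 × 3 = 1626.
Non-drop label index = 1625307 + 1626 = 1626933; at 30 labels/s that is 15:03:51:03, i.e. DF 15:03:51;03.

15:03:51;03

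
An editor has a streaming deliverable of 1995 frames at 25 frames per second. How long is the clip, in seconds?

79.8 seconds

Running time = 1995 / (25) = 79.8 s.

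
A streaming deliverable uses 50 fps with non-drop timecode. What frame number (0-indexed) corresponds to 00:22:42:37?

Total seconds to the label: (0 × 3600 + 22 × 60 + 42) = 1362.
Frame index = 1362 × 50 + 37 = 68137.

frame 68137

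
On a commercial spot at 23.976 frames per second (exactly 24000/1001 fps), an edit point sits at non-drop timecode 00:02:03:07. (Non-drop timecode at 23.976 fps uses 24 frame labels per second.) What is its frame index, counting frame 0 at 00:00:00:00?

Total seconds to the label: (0 × 3600 + 2 × 60 + 3) = 123.
Frame index = 123 × 24 + 7 = 2959.

frame 2959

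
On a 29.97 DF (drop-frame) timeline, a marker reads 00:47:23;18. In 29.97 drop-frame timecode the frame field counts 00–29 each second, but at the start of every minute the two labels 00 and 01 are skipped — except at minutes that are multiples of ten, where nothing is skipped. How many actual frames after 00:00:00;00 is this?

As if non-drop at 30 labels/s: (0 × 3600 + 47 × 60 + 23) × 30 + 18 = 85308.
Minute boundaries passed: 47; those not divisible by 10: 47 − 4 = 43; dropped labels = 2 × 43 = 86.
Actual frame index = 85308 − 86 = 85222.

85222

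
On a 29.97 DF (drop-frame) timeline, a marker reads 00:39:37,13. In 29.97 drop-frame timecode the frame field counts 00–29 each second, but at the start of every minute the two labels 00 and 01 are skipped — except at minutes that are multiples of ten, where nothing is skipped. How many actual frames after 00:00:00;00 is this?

71251

As if non-drop at 30 labels/s: (0 × 3600 + 39 × 60 + 37) × 30 + 13 = 71323.
Minute boundaries passed: 39; those not divisible by 10: 39 − 3 = 36; dropped labels = 2 × 36 = 72.
Actual frame index = 71323 − 72 = 71251.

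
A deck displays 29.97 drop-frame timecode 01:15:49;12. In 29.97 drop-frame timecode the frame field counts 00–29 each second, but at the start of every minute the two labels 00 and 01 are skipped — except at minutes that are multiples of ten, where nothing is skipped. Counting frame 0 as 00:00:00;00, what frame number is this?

136346

Complete 10-minute blocks: 7, each 17982 frames → 125874.
Remaining 5 whole minutes in the current block: 1800 + 4 × 1798 = 8992 frames.
Within the current minute: 49 × 30 + 12 − 2 = 1480 (labels ;00/;01 skipped at this minute). Total = 125874 + 8992 + 1480 = 136346.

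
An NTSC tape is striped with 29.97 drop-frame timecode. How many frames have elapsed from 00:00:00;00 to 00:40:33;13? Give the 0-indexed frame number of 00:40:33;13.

Complete 10-minute blocks: 4, each 17982 frames → 71928.
Remaining 0 whole minutes in the current block: 0 frames.
Within the current minute: 33 × 30 + 13 = 1003. Total = 71928 + 0 + 1003 = 72931.

72931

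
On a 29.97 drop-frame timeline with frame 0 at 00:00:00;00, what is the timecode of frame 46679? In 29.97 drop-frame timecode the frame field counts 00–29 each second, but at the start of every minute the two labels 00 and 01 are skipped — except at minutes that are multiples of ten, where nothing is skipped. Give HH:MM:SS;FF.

Each 10-minute DF block holds 10 × 60 × 30 − 9 × 2 = 17982 frames. 46679 ÷ 17982 → 2 full blocks, remainder 10715.
Within the partial block the first minute is 1800 frames and each further minute 1798, so 5 further minute boundaries passed. Total skipped labels = 18 × 2 + 2 × 5 = 46.
Non-drop label index = 46679 + 46 = 46725; at 30 labels/s that is 00:25:57:15, i.e. DF 00:25:57;15.

00:25:57;15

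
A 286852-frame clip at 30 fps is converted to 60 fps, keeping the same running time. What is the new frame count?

Frames at target rate = 286852 × (60) / (30) = 573704.

573704 frames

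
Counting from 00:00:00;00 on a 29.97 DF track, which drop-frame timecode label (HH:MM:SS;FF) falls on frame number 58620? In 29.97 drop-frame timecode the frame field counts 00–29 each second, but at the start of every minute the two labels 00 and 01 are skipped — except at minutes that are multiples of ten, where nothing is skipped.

00:32:35;28

Each 10-minute DF block holds 10 × 60 × 30 − 9 × 2 = 17982 frames. 58620 ÷ 17982 → 3 full blocks, remainder 4674.
Within the partial block the first minute is 1800 frames and each further minute 1798, so 2 further minute boundaries passed. Total skipped labels = 18 × 3 + 2 × 2 = 58.
Non-drop label index = 58620 + 58 = 58678; at 30 labels/s that is 00:32:35:28, i.e. DF 00:32:35;28.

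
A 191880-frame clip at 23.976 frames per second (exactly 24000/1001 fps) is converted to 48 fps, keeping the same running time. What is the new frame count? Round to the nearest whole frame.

384144 frames

Frames at target rate = 191880 × (48) / (24000/1001) = 9603594/25 ≈ 384143.760.
Nearest whole frame: 384144.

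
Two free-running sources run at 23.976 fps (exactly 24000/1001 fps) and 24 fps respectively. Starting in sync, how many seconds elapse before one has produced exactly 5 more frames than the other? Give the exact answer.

5005/24 seconds

The gap grows by |24 − 24000/1001| = 24/1001 frames per second.
Time for a 5-frame gap: 5 ÷ (24/1001) = 5005/24 s.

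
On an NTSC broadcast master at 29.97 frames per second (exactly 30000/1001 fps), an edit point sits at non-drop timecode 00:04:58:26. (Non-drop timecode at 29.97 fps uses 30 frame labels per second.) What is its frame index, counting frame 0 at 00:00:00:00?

Total seconds to the label: (0 × 3600 + 4 × 60 + 58) = 298.
Frame index = 298 × 30 + 26 = 8966.

frame 8966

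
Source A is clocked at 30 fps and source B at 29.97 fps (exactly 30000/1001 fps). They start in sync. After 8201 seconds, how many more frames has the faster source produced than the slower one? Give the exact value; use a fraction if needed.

246030/1001 frames

A emits 30 × 8201 = 246030 frames; B emits 30000/1001 × 8201 = 246030000/1001.
Difference = 246030/1001 frames (≈ 245.7842); B is behind A.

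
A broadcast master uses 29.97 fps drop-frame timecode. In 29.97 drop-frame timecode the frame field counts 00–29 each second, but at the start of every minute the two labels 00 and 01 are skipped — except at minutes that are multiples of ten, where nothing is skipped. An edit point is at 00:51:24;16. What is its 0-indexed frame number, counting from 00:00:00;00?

92444

Complete 10-minute blocks: 5, each 17982 frames → 89910.
Remaining 1 whole minute in the current block: 1800 + 0 × 1798 = 1800 frames.
Within the current minute: 24 × 30 + 16 − 2 = 734 (labels ;00/;01 skipped at this minute). Total = 89910 + 1800 + 734 = 92444.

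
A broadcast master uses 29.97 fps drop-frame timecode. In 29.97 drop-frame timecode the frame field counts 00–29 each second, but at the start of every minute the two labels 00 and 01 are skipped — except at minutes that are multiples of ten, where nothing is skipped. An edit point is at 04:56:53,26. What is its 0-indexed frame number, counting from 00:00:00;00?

533882

Complete 10-minute blocks: 29, each 17982 frames → 521478.
Remaining 6 whole minutes in the current block: 1800 + 5 × 1798 = 10790 frames.
Within the current minute: 53 × 30 + 26 − 2 = 1614 (labels ;00/;01 skipped at this minute). Total = 521478 + 10790 + 1614 = 533882.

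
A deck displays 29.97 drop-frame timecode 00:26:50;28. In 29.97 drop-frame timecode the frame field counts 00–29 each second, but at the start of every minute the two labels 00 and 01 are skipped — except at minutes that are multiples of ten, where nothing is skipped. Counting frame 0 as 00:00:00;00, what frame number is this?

48280

Complete 10-minute blocks: 2, each 17982 frames → 35964.
Remaining 6 whole minutes in the current block: 1800 + 5 × 1798 = 10790 frames.
Within the current minute: 50 × 30 + 28 − 2 = 1526 (labels ;00/;01 skipped at this minute). Total = 35964 + 10790 + 1526 = 48280.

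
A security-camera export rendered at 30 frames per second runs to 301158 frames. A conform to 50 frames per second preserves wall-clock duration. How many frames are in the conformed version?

Target frames = source frames × (target rate / source rate) = 301158 × (50)/(30) = 301158 × 5/3 = 501930.

501930 frames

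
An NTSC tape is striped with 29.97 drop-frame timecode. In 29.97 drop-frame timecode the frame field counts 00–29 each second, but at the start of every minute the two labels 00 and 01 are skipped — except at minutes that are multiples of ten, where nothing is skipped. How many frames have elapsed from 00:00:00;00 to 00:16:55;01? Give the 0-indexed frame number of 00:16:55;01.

30421

Complete 10-minute blocks: 1, each 17982 frames → 17982.
Remaining 6 whole minutes in the current block: 1800 + 5 × 1798 = 10790 frames.
Within the current minute: 55 × 30 + 1 − 2 = 1649 (labels ;00/;01 skipped at this minute). Total = 17982 + 10790 + 1649 = 30421.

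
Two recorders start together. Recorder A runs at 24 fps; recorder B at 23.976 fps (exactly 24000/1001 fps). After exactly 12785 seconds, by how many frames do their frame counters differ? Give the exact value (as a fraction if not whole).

A emits 24 × 12785 = 306840 frames; B emits 24000/1001 × 12785 = 306840000/1001.
Difference = 306840/1001 frames (≈ 306.5335); B is behind A.

306840/1001 frames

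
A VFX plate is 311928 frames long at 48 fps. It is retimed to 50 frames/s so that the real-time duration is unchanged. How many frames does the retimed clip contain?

324925 frames

Target frames = source frames × (target rate / source rate) = 311928 × (50)/(48) = 311928 × 25/24 = 324925.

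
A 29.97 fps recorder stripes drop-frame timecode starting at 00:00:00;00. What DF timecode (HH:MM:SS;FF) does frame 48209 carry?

Each 10-minute DF block holds 10 × 60 × 30 − 9 × 2 = 17982 frames. 48209 ÷ 17982 → 2 full blocks, remainder 12245.
Within the partial block the first minute is 1800 frames and each further minute 1798, so 6 further minute boundaries passed. Total skipped labels = 18 × 2 + 2 × 6 = 48.
Non-drop label index = 48209 + 48 = 48257; at 30 labels/s that is 00:26:48:17, i.e. DF 00:26:48;17.

00:26:48;17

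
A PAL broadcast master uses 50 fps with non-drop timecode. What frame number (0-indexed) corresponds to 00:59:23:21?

Total seconds to the label: (0 × 3600 + 59 × 60 + 23) = 3563.
Frame index = 3563 × 50 + 21 = 178171.

frame 178171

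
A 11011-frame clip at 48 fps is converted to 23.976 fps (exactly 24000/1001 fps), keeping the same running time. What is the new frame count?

5500 frames

Target frames = source frames × (target rate / source rate) = 11011 × (24000/1001)/(48) = 11011 × 500/1001 = 5500.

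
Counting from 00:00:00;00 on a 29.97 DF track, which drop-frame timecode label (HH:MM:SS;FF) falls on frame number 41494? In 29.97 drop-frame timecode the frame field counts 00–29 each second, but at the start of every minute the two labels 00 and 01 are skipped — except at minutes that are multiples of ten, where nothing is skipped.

00:23:04;16

Ten DF minutes hold 17982 frames, so frame 41494 lies in block 2 (frames 35964–53945) with 5530 frames into that block.
The block's first minute is 1800 frames and the rest 1798 each; 5530 frames reaches minute 3, so 2 × 18 + 3 × 2 = 42 labels have been skipped so far.
Adding those back, label number 41494 + 42 = 41536 at 30 labels/s is 1384 s + 16 f = 0 h 23 min 4 s frame 16, i.e. 00:23:04;16.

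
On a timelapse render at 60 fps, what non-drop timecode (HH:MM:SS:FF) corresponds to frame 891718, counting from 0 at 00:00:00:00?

891718 ÷ 60 = 14861 full seconds, remainder 58 frames.
14861 s = 4 h 7 min 41 s.
Timecode: 04:07:41:58.

04:07:41:58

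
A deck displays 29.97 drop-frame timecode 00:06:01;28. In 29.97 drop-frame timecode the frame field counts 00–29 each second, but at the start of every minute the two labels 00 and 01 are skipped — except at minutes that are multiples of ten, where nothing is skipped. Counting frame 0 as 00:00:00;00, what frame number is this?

10846

As if non-drop at 30 labels/s: (0 × 3600 + 6 × 60 + 1) × 30 + 28 = 10858.
Minute boundaries passed: 6; those not divisible by 10: 6 − 0 = 6; dropped labels = 2 × 6 = 12.
Actual frame index = 10858 − 12 = 10846.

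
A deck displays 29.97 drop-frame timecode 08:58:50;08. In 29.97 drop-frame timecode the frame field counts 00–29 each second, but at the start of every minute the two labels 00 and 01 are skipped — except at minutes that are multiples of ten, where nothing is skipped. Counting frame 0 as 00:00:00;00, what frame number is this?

Complete 10-minute blocks: 53, each 17982 frames → 953046.
Remaining 8 whole minutes in the current block: 1800 + 7 × 1798 = 14386 frames.
Within the current minute: 50 × 30 + 8 − 2 = 1506 (labels ;00/;01 skipped at this minute). Total = 953046 + 14386 + 1506 = 968938.

968938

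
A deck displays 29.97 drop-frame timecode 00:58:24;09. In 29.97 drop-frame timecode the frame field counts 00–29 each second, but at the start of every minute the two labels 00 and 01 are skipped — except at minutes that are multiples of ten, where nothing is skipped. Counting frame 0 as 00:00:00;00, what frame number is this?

Complete 10-minute blocks: 5, each 17982 frames → 89910.
Remaining 8 whole minutes in the current block: 1800 + 7 × 1798 = 14386 frames.
Within the current minute: 24 × 30 + 9 − 2 = 727 (labels ;00/;01 skipped at this minute). Total = 89910 + 14386 + 727 = 105023.

105023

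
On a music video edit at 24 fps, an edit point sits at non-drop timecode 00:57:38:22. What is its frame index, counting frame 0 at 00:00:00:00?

83014

Total seconds to the label: (0 × 3600 + 57 × 60 + 38) = 3458.
Frame index = 3458 × 24 + 22 = 83014.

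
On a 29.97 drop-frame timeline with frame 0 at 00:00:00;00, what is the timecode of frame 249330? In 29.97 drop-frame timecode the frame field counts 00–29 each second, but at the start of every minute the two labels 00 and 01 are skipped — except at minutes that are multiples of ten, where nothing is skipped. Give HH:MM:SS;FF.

02:18:39;10

Ten DF minutes hold 17982 frames, so frame 249330 lies in block 13 (frames 233766–251747) with 15564 frames into that block.
The block's first minute is 1800 frames and the rest 1798 each; 15564 frames reaches minute 8, so 13 × 18 + 8 × 2 = 250 labels have been skipped so far.
Adding those back, label number 249330 + 250 = 249580 at 30 labels/s is 8319 s + 10 f = 2 h 18 min 39 s frame 10, i.e. 02:18:39;10.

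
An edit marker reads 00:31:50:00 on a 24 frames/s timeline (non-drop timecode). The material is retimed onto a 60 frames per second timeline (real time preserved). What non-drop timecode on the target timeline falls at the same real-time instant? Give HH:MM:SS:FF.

00:31:50:00

Source frame index: (0×3600 + 31×60 + 50) × 24 + 0 = 45840.
Real time: 45840 / (24) = 1910 s.
Target frame: (1910) × (60) = 114600.
At 60 labels/s: frame 114600 → 00:31:50:00.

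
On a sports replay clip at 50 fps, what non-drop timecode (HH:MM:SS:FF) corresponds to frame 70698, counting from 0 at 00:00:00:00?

70698 ÷ 50 = 1413 full seconds, remainder 48 frames.
1413 s = 0 h 23 min 33 s.
Timecode: 00:23:33:48.

00:23:33:48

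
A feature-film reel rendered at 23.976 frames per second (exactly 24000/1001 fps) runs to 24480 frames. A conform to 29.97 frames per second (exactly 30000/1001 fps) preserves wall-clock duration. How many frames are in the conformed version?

Target frames = source frames × (target rate / source rate) = 24480 × (30000/1001)/(24000/1001) = 24480 × 5/4 = 30600.

30600 frames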